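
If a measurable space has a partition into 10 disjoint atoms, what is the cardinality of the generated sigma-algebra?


Each element of the sigma-algebra is a union of some subset of the 10 atoms.
The number of such subsets is 2^10 = 1024.


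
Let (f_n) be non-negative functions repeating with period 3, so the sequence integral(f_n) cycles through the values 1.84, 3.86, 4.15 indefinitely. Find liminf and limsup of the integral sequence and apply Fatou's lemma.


The sequence (integral(f_n)) is periodic with period 3, repeating the values 1.84, 3.86, 4.15 indefinitely.
Step 1: For a periodic sequence, every tail (a_m, a_(m+1), ...) contains all 3 period values infinitely often.
Step 2: Hence inf of every tail = min of the period values = min(1.84, 3.86, 4.15) = 1.84.
        liminf_n integral(f_n) = sup over m of (inf of tail from m) = 1.84.
Step 3: Similarly sup of every tail = max of the period values = 4.15.
        limsup_n integral(f_n) = 4.15.
Step 4: Fatou's lemma: integral(liminf_n f_n) <= liminf_n integral(f_n) = 1.84.
        So the integral of the pointwise liminf is at most 1.84.


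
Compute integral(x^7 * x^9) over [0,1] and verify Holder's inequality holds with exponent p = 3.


Step 1: Exact integral of f*g = integral(x^16, 0, 1) = 1/17
     = 0.058824
Step 2: Holder bound with p=3, q=1.5:
  ||f||_p = (integral x^21 dx)^(1/3) = (1/22)^(1/3) = 0.356883
  ||g||_q = (integral x^13.5 dx)^(1/1.5) = (1/14.5)^(1/1.5) = 0.168172
Step 3: Holder bound = ||f||_p * ||g||_q = 0.356883 * 0.168172 = 0.060018
Verification: 0.058824 <= 0.060018 (Holder holds)


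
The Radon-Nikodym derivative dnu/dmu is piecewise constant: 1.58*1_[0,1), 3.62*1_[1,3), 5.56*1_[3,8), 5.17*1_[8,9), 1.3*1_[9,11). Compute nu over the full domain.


Integrate each piece of the Radon-Nikodym derivative:
Step 1: integral_0^1 1.58 dx = 1.58*(1-0) = 1.58*1 = 1.58
Step 2: integral_1^3 3.62 dx = 3.62*(3-1) = 3.62*2 = 7.24
Step 3: integral_3^8 5.56 dx = 5.56*(8-3) = 5.56*5 = 27.8
Step 4: integral_8^9 5.17 dx = 5.17*(9-8) = 5.17*1 = 5.17
Step 5: integral_9^11 1.3 dx = 1.3*(11-9) = 1.3*2 = 2.6
Total: 1.58 + 7.24 + 27.8 + 5.17 + 2.6 = 44.39


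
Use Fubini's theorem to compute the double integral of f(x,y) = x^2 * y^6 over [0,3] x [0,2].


By Fubini's theorem, the double integral factors as a product of single integrals:
Step 1: integral_0^3 x^2 dx = [x^3/3] from 0 to 3
     = 3^3/3 = 9
Step 2: integral_0^2 y^6 dy = [y^7/7] from 0 to 2
     = 2^7/7 = 18.285714
Step 3: Double integral = 9 * 18.285714 = 164.571429


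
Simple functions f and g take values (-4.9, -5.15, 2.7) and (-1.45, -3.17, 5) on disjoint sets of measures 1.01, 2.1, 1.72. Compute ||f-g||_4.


Step 1: Compute differences f_i - g_i:
  -4.9 - -1.45 = -3.45
  -5.15 - -3.17 = -1.98
  2.7 - 5 = -2.3
Step 2: Compute |diff|^4 * measure for each set:
  |-3.45|^4 * 1.01 = 141.669506 * 1.01 = 143.086201
  |-1.98|^4 * 2.1 = 15.369536 * 2.1 = 32.276026
  |-2.3|^4 * 1.72 = 27.9841 * 1.72 = 48.132652
Step 3: Sum = 223.494879
Step 4: ||f-g||_4 = (223.494879)^(1/4) = 3.86649


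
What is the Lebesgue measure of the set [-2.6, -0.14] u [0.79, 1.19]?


For pairwise disjoint intervals, m(union) = sum of lengths.
= (-0.14 - -2.6) + (1.19 - 0.79)
= 2.46 + 0.4
= 2.86


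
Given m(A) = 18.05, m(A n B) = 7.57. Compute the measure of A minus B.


m(A \ B) = m(A) - m(A n B)
= 18.05 - 7.57
= 10.48


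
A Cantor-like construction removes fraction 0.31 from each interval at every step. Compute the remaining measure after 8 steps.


Step 1: At each step, fraction remaining = 1 - 0.31 = 0.69
Step 2: After 8 steps, measure = (0.69)^8
Result = 0.05138


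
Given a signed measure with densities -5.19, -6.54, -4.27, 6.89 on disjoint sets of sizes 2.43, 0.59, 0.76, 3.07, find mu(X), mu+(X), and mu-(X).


Step 1: Compute signed measure on each set:
  Set 1: -5.19 * 2.43 = -12.6117
  Set 2: -6.54 * 0.59 = -3.8586
  Set 3: -4.27 * 0.76 = -3.2452
  Set 4: 6.89 * 3.07 = 21.1523
Step 2: Total signed measure = (-12.6117) + (-3.8586) + (-3.2452) + (21.1523)
     = 1.4368
Step 3: Positive part mu+(X) = sum of positive contributions = 21.1523
Step 4: Negative part mu-(X) = |sum of negative contributions| = 19.7155


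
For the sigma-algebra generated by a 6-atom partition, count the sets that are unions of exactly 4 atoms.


Each element of F is a union of some subset of the 6 atoms.
Elements that are unions of exactly 4 atoms correspond to 4-element subsets of the 6 atoms.
Count = C(6, 4) = 6! / (4! * 2!) = 15.


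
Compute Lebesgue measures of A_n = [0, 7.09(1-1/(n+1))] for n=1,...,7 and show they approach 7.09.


By continuity of measure from below: if A_n increases to A, then m(A_n) -> m(A).
Here A = [0, 7.09], so m(A) = 7.09
Step 1: a_1 = 7.09*(1 - 1/2) = 3.545, m(A_1) = 3.545
Step 2: a_2 = 7.09*(1 - 1/3) = 4.7267, m(A_2) = 4.7267
Step 3: a_3 = 7.09*(1 - 1/4) = 5.3175, m(A_3) = 5.3175
Step 4: a_4 = 7.09*(1 - 1/5) = 5.672, m(A_4) = 5.672
Step 5: a_5 = 7.09*(1 - 1/6) = 5.9083, m(A_5) = 5.9083
Step 6: a_6 = 7.09*(1 - 1/7) = 6.0771, m(A_6) = 6.0771
Step 7: a_7 = 7.09*(1 - 1/8) = 6.2037, m(A_7) = 6.2037
Limit: m(A_n) -> m([0,7.09]) = 7.09


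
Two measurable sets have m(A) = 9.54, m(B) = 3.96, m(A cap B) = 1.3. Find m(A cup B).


By inclusion-exclusion: m(A u B) = m(A) + m(B) - m(A n B)
= 9.54 + 3.96 - 1.3
= 12.2


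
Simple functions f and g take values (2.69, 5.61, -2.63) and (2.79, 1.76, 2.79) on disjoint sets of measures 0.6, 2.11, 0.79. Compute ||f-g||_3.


Step 1: Compute differences f_i - g_i:
  2.69 - 2.79 = -0.1
  5.61 - 1.76 = 3.85
  -2.63 - 2.79 = -5.42
Step 2: Compute |diff|^3 * measure for each set:
  |-0.1|^3 * 0.6 = 0.001 * 0.6 = 6.000000e-04
  |3.85|^3 * 2.11 = 57.066625 * 2.11 = 120.410579
  |-5.42|^3 * 0.79 = 159.220088 * 0.79 = 125.78387
Step 3: Sum = 246.195048
Step 4: ||f-g||_3 = (246.195048)^(1/3) = 6.267482


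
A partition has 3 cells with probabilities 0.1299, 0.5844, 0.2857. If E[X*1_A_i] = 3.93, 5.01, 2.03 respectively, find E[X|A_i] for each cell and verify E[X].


For each cell A_i: E[X|A_i] = E[X*1_A_i] / P(A_i)
Step 1: E[X|A_1] = 3.93 / 0.1299 = 30.254042
Step 2: E[X|A_2] = 5.01 / 0.5844 = 8.572895
Step 3: E[X|A_3] = 2.03 / 0.2857 = 7.105355
Verification: E[X] = sum E[X*1_A_i] = 3.93 + 5.01 + 2.03 = 10.97


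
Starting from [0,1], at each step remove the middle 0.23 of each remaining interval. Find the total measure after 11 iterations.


Step 1: At each step, fraction remaining = 1 - 0.23 = 0.77
Step 2: After 11 steps, measure = (0.77)^11
Result = 0.056415


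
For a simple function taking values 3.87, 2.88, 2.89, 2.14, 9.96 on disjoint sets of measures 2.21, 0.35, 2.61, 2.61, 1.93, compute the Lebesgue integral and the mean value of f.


Step 1: Integral = sum(value_i * measure_i)
= 3.87*2.21 + 2.88*0.35 + 2.89*2.61 + 2.14*2.61 + 9.96*1.93
= 8.5527 + 1.008 + 7.5429 + 5.5854 + 19.2228
= 41.9118
Step 2: Total measure of domain = 2.21 + 0.35 + 2.61 + 2.61 + 1.93 = 9.71
Step 3: Average value = 41.9118 / 9.71 = 4.316354


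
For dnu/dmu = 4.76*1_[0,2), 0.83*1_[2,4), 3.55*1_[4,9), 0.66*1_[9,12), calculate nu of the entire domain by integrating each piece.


Integrate each piece of the Radon-Nikodym derivative:
Step 1: integral_0^2 4.76 dx = 4.76*(2-0) = 4.76*2 = 9.52
Step 2: integral_2^4 0.83 dx = 0.83*(4-2) = 0.83*2 = 1.66
Step 3: integral_4^9 3.55 dx = 3.55*(9-4) = 3.55*5 = 17.75
Step 4: integral_9^12 0.66 dx = 0.66*(12-9) = 0.66*3 = 1.98
Total: 9.52 + 1.66 + 17.75 + 1.98 = 30.91


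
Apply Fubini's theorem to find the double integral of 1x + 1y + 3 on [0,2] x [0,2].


By Fubini, integrate in x first, then y.
Step 1: Fix y, integrate over x in [0,2]:
  integral(1x + 1y + 3, x=0..2)
  = 1*(2^2 - 0^2)/2 + (1y + 3)*(2 - 0)
  = 2 + (1y + 3)*2
  = 2 + 2y + 6
  = 8 + 2y
Step 2: Integrate over y in [0,2]:
  integral(8 + 2y, y=0..2)
  = 8*2 + 2*(2^2 - 0^2)/2
  = 16 + 4
  = 20


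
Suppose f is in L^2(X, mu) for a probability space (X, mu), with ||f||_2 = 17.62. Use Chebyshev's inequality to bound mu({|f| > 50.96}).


Chebyshev/Markov inequality: mu(|f| > eps) <= (||f||_p / eps)^p
Step 1: ||f||_2 / eps = 17.62 / 50.96 = 0.345761
Step 2: Raise to power p = 2:
  (0.345761)^2 = 0.119551
Step 3: Therefore mu(|f| > 50.96) <= 0.119551


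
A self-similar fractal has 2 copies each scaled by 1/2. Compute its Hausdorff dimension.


For a self-similar set with N copies scaled by 1/r:
dim_H = log(N)/log(r) = log(2)/log(2)
= 0.693147/0.693147
= 1


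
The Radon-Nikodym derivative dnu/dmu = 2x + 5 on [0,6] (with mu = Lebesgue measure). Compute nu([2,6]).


nu(A) = integral_A (dnu/dmu) dmu = integral_2^6 (2x + 5) dx
Step 1: Antiderivative F(x) = (2/2)x^2 + 5x
Step 2: F(6) = (2/2)*6^2 + 5*6 = 36 + 30 = 66
Step 3: F(2) = (2/2)*2^2 + 5*2 = 4 + 10 = 14
Step 4: nu([2,6]) = F(6) - F(2) = 66 - 14 = 52


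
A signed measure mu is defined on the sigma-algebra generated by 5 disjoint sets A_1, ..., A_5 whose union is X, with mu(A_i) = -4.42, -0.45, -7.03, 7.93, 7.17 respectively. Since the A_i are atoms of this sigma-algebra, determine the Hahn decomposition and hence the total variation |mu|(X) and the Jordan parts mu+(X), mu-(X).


Step 1: Every measurable set is a union of atoms (the cells / points), so a Hahn decomposition is
  obtained by grouping atoms by sign: P = union of atoms with mu > 0, N = union of the remaining atoms.
  Atoms in P (indices): 4, 5;  atoms in N (indices): 1, 2, 3
  Positive values: 7.93, 7.17
  Negative values: -4.42, -0.45, -7.03
Step 2: mu+(X) = mu(P) = sum of positive atom values = 15.1
Step 3: mu-(X) = -mu(N) = sum of |negative atom values| = 11.9
Step 4: |mu|(X) = mu+(X) + mu-(X) = 15.1 + 11.9 = 27


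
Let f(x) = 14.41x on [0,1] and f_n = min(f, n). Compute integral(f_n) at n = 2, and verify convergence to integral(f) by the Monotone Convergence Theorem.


f(x) = 14.41x on [0,1]; f_n(x) = min(14.41x, n). At n = 2:
Step 1: f(x) reaches 2 at x = 2/14.41 = 0.138793
Step 2: integral(f_2) = integral(14.41x, 0, 0.138793) + integral(2, 0.138793, 1)
       = 14.41*0.138793^2/2 + 2*(1 - 0.138793)
       = 0.138793 + 1.722415
       = 1.861207
Step 3: As n -> infinity, f_n increases to f, so by MCT integral(f_n) -> integral(f) = 14.41/2 = 7.205.
Convergence: integral(f_2) = 1.861207 -> 7.205 as n -> infinity


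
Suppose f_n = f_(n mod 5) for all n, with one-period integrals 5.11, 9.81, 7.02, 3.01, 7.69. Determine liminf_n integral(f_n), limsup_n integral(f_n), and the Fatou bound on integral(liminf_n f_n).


The sequence (integral(f_n)) is periodic with period 5, repeating the values 5.11, 9.81, 7.02, 3.01, 7.69 indefinitely.
Step 1: For a periodic sequence, every tail (a_m, a_(m+1), ...) contains all 5 period values infinitely often.
Step 2: Hence inf of every tail = min of the period values = min(5.11, 9.81, 7.02, 3.01, 7.69) = 3.01.
        liminf_n integral(f_n) = sup over m of (inf of tail from m) = 3.01.
Step 3: Similarly sup of every tail = max of the period values = 9.81.
        limsup_n integral(f_n) = 9.81.
Step 4: Fatou's lemma: integral(liminf_n f_n) <= liminf_n integral(f_n) = 3.01.
        So the integral of the pointwise liminf is at most 3.01.


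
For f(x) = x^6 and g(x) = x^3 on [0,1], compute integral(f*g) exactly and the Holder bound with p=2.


Step 1: Exact integral of f*g = integral(x^9, 0, 1) = 1/10
     = 0.1
Step 2: Holder bound with p=2, q=2:
  ||f||_p = (integral x^12 dx)^(1/2) = (1/13)^(1/2) = 0.27735
  ||g||_q = (integral x^6 dx)^(1/2) = (1/7)^(1/2) = 0.377964
Step 3: Holder bound = ||f||_p * ||g||_q = 0.27735 * 0.377964 = 0.104828
Verification: 0.1 <= 0.104828 (Holder holds)


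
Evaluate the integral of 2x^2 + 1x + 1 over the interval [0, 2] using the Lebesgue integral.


The Lebesgue integral of a Riemann-integrable function agrees with the Riemann integral.
Antiderivative F(x) = (2/3)x^3 + (1/2)x^2 + 1x
F(2) = (2/3)*2^3 + (1/2)*2^2 + 1*2
     = (2/3)*8 + (1/2)*4 + 1*2
     = 5.333333 + 2 + 2
     = 9.333333
F(0) = 0.0
Integral = F(2) - F(0) = 9.333333 - 0.0 = 9.333333


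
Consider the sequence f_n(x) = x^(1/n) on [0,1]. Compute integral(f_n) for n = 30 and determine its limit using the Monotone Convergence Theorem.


At n = 30: f_30(x) = x^(1/30).
Step 1: integral(x^(1/30), 0, 1) = [x^(1/30+1) / (1/30+1)] from 0 to 1
     = 1 / (1/30 + 1) = 1 / ((30+1)/30) = 30/(30+1)
     = 30/31 = 0.967742
Step 2: As n -> infinity, f_n(x) = x^(1/n) -> 1 for x in (0,1], and f_n is increasing in n.
By MCT, lim_n integral(f_n) = integral(lim_n f_n) = integral(1, 0, 1) = 1.
Step 3: Verify convergence: 30/31 = 0.967742 -> 1


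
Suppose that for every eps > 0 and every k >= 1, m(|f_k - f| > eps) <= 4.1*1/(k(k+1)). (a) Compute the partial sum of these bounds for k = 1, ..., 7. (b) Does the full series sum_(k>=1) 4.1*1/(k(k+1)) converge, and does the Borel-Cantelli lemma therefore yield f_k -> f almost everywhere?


Step 1: List the terms 4.1*1/(k(k+1)) for k = 1 to 7:
  k=1: 2.05
  k=2: 0.683333
  k=3: 0.341667
  k=4: 0.205
  k=5: 0.136667
  k=6: 0.097619
  k=7: 0.073214
Step 2: Partial sum = 2.05 + 0.683333 + 0.341667 + 0.205 + 0.136667 + 0.097619 + 0.073214
     = 3.5875
Step 3: The full series sum_(k>=1) 4.1*1/(k(k+1)) converges (telescoping series sum 1/(k(k+1)) = 1; a constant multiple of a convergent series converges).
Step 4: Fix eps > 0. Since sum_k m(|f_k - f| > eps) < infinity, the Borel-Cantelli lemma gives
        m(limsup_k {|f_k - f| > eps}) = 0, i.e. for a.e. x, |f_k(x) - f(x)| <= eps for all large k.
        Applying this with eps = 1/j for j = 1, 2, ... and intersecting the countably many full-measure sets,
        for a.e. x we get limsup_k |f_k(x) - f(x)| <= 1/j for every j, hence f_k -> f almost everywhere.
Conclusion: series converges; Borel-Cantelli yields f_k -> f a.e.


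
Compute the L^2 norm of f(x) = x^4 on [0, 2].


Step 1: ||f||_2 = (integral_0^2 |x^4|^2 dx)^(1/2)
     = (integral_0^2 x^8 dx)^(1/2)
Step 2: integral_0^2 x^8 dx = [x^9/(9)] from 0 to 2 = 2^9/9
     = 512/9 = 56.888889
Step 3: ||f||_2 = (56.888889)^(1/2) = 7.542472


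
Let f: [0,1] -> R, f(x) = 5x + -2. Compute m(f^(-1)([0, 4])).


f^(-1)([0, 4]) = {x : 0 <= 5x + -2 <= 4}
Solving: (0 - -2)/5 <= x <= (4 - -2)/5
= [0.4, 1.2]
Intersecting with [0,1]: [0.4, 1]
Measure = 1 - 0.4 = 0.6


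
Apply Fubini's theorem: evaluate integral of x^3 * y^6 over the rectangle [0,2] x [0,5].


By Fubini's theorem, the double integral factors as a product of single integrals:
Step 1: integral_0^2 x^3 dx = [x^4/4] from 0 to 2
     = 2^4/4 = 4
Step 2: integral_0^5 y^6 dy = [y^7/7] from 0 to 5
     = 5^7/7 = 11160.714286
Step 3: Double integral = 4 * 11160.714286 = 44642.857143


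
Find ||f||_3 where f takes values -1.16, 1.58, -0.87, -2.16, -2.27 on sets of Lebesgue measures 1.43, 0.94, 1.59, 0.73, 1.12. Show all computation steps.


Step 1: Compute |f_i|^3 for each value:
  |-1.16|^3 = 1.560896
  |1.58|^3 = 3.944312
  |-0.87|^3 = 0.658503
  |-2.16|^3 = 10.077696
  |-2.27|^3 = 11.697083
Step 2: Multiply by measures and sum:
  1.560896 * 1.43 = 2.232081
  3.944312 * 0.94 = 3.707653
  0.658503 * 1.59 = 1.04702
  10.077696 * 0.73 = 7.356718
  11.697083 * 1.12 = 13.100733
Sum = 2.232081 + 3.707653 + 1.04702 + 7.356718 + 13.100733 = 27.444205
Step 3: Take the p-th root:
||f||_3 = (27.444205)^(1/3) = 3.016363


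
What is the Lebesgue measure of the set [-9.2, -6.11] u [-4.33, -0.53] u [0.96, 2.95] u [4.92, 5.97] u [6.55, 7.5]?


For pairwise disjoint intervals, m(union) = sum of lengths.
= (-6.11 - -9.2) + (-0.53 - -4.33) + (2.95 - 0.96) + (5.97 - 4.92) + (7.5 - 6.55)
= 3.09 + 3.8 + 1.99 + 1.05 + 0.95
= 10.88


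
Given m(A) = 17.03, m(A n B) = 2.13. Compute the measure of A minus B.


m(A \ B) = m(A) - m(A n B)
= 17.03 - 2.13
= 14.9


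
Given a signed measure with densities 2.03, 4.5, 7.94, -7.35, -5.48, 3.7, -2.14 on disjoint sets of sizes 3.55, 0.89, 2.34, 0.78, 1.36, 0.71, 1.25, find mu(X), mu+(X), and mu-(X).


Step 1: Compute signed measure on each set:
  Set 1: 2.03 * 3.55 = 7.2065
  Set 2: 4.5 * 0.89 = 4.005
  Set 3: 7.94 * 2.34 = 18.5796
  Set 4: -7.35 * 0.78 = -5.733
  Set 5: -5.48 * 1.36 = -7.4528
  Set 6: 3.7 * 0.71 = 2.627
  Set 7: -2.14 * 1.25 = -2.675
Step 2: Total signed measure = (7.2065) + (4.005) + (18.5796) + (-5.733) + (-7.4528) + (2.627) + (-2.675)
     = 16.5573
Step 3: Positive part mu+(X) = sum of positive contributions = 32.4181
Step 4: Negative part mu-(X) = |sum of negative contributions| = 15.8608


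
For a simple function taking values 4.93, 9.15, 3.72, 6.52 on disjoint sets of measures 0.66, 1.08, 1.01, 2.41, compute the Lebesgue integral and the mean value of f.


Step 1: Integral = sum(value_i * measure_i)
= 4.93*0.66 + 9.15*1.08 + 3.72*1.01 + 6.52*2.41
= 3.2538 + 9.882 + 3.7572 + 15.7132
= 32.6062
Step 2: Total measure of domain = 0.66 + 1.08 + 1.01 + 2.41 = 5.16
Step 3: Average value = 32.6062 / 5.16 = 6.319031


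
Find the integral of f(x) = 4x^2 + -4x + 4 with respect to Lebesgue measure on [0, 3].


The Lebesgue integral of a Riemann-integrable function agrees with the Riemann integral.
Antiderivative F(x) = (4/3)x^3 + (-4/2)x^2 + 4x
F(3) = (4/3)*3^3 + (-4/2)*3^2 + 4*3
     = (4/3)*27 + (-4/2)*9 + 4*3
     = 36 + -18 + 12
     = 30
F(0) = 0.0
Integral = F(3) - F(0) = 30 - 0.0 = 30


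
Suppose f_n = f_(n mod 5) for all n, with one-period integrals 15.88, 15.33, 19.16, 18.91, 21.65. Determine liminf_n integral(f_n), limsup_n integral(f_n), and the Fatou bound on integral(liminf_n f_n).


The sequence (integral(f_n)) is periodic with period 5, repeating the values 15.88, 15.33, 19.16, 18.91, 21.65 indefinitely.
Step 1: For a periodic sequence, every tail (a_m, a_(m+1), ...) contains all 5 period values infinitely often.
Step 2: Hence inf of every tail = min of the period values = min(15.88, 15.33, 19.16, 18.91, 21.65) = 15.33.
        liminf_n integral(f_n) = sup over m of (inf of tail from m) = 15.33.
Step 3: Similarly sup of every tail = max of the period values = 21.65.
        limsup_n integral(f_n) = 21.65.
Step 4: Fatou's lemma: integral(liminf_n f_n) <= liminf_n integral(f_n) = 15.33.
        So the integral of the pointwise liminf is at most 15.33.


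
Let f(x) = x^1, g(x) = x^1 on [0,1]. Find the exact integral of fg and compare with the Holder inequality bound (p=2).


Step 1: Exact integral of f*g = integral(x^2, 0, 1) = 1/3
     = 0.333333
Step 2: Holder bound with p=2, q=2:
  ||f||_p = (integral x^2 dx)^(1/2) = (1/3)^(1/2) = 0.57735
  ||g||_q = (integral x^2 dx)^(1/2) = (1/3)^(1/2) = 0.57735
Step 3: Holder bound = ||f||_p * ||g||_q = 0.57735 * 0.57735 = 0.333333
Verification: 0.333333 <= 0.333333 (Holder holds)


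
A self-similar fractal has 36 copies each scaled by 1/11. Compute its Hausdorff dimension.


For a self-similar set with N copies scaled by 1/r:
dim_H = log(N)/log(r) = log(36)/log(11)
= 3.583519/2.397895
= 1.494443


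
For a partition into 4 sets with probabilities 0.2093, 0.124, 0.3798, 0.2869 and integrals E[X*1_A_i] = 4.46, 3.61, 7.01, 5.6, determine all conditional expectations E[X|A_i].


For each cell A_i: E[X|A_i] = E[X*1_A_i] / P(A_i)
Step 1: E[X|A_1] = 4.46 / 0.2093 = 21.309126
Step 2: E[X|A_2] = 3.61 / 0.124 = 29.112903
Step 3: E[X|A_3] = 7.01 / 0.3798 = 18.457083
Step 4: E[X|A_4] = 5.6 / 0.2869 = 19.518996
Verification: E[X] = sum E[X*1_A_i] = 4.46 + 3.61 + 7.01 + 5.6 = 20.68


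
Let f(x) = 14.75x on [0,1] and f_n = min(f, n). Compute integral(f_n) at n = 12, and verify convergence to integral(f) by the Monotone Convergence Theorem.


f(x) = 14.75x on [0,1]; f_n(x) = min(14.75x, n). At n = 12:
Step 1: f(x) reaches 12 at x = 12/14.75 = 0.813559
Step 2: integral(f_12) = integral(14.75x, 0, 0.813559) + integral(12, 0.813559, 1)
       = 14.75*0.813559^2/2 + 12*(1 - 0.813559)
       = 4.881356 + 2.237288
       = 7.118644
Step 3: As n -> infinity, f_n increases to f, so by MCT integral(f_n) -> integral(f) = 14.75/2 = 7.375.
Convergence: integral(f_12) = 7.118644 -> 7.375 as n -> infinity


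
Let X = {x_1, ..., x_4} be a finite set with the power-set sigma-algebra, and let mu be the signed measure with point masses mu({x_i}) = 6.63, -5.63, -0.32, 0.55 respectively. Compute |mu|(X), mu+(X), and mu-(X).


Step 1: Every measurable set is a union of atoms (the cells / points), so a Hahn decomposition is
  obtained by grouping atoms by sign: P = union of atoms with mu > 0, N = union of the remaining atoms.
  Atoms in P (indices): 1, 4;  atoms in N (indices): 2, 3
  Positive values: 6.63, 0.55
  Negative values: -5.63, -0.32
Step 2: mu+(X) = mu(P) = sum of positive atom values = 7.18
Step 3: mu-(X) = -mu(N) = sum of |negative atom values| = 5.95
Step 4: |mu|(X) = mu+(X) + mu-(X) = 7.18 + 5.95 = 13.13


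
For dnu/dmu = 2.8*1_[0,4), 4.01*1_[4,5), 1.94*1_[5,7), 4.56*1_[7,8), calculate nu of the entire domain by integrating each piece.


Integrate each piece of the Radon-Nikodym derivative:
Step 1: integral_0^4 2.8 dx = 2.8*(4-0) = 2.8*4 = 11.2
Step 2: integral_4^5 4.01 dx = 4.01*(5-4) = 4.01*1 = 4.01
Step 3: integral_5^7 1.94 dx = 1.94*(7-5) = 1.94*2 = 3.88
Step 4: integral_7^8 4.56 dx = 4.56*(8-7) = 4.56*1 = 4.56
Total: 11.2 + 4.01 + 3.88 + 4.56 = 23.65


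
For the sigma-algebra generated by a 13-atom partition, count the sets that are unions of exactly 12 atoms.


Each element of F is a union of some subset of the 13 atoms.
Elements that are unions of exactly 12 atoms correspond to 12-element subsets of the 13 atoms.
Count = C(13, 12) = 13! / (12! * 1!) = 13.


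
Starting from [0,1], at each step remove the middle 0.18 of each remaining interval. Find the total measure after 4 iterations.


Step 1: At each step, fraction remaining = 1 - 0.18 = 0.82
Step 2: After 4 steps, measure = (0.82)^4
Step 3: Computing the power step by step:
  After step 1: 0.82
  After step 2: 0.6724
  After step 3: 0.551368
  After step 4: 0.452122
Result = 0.452122


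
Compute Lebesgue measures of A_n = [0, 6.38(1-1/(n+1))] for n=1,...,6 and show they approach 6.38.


By continuity of measure from below: if A_n increases to A, then m(A_n) -> m(A).
Here A = [0, 6.38], so m(A) = 6.38
Step 1: a_1 = 6.38*(1 - 1/2) = 3.19, m(A_1) = 3.19
Step 2: a_2 = 6.38*(1 - 1/3) = 4.2533, m(A_2) = 4.2533
Step 3: a_3 = 6.38*(1 - 1/4) = 4.785, m(A_3) = 4.785
Step 4: a_4 = 6.38*(1 - 1/5) = 5.104, m(A_4) = 5.104
Step 5: a_5 = 6.38*(1 - 1/6) = 5.3167, m(A_5) = 5.3167
Step 6: a_6 = 6.38*(1 - 1/7) = 5.4686, m(A_6) = 5.4686
Limit: m(A_n) -> m([0,6.38]) = 6.38


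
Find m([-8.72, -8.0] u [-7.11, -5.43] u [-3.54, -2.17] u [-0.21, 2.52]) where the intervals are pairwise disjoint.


For pairwise disjoint intervals, m(union) = sum of lengths.
= (-8.0 - -8.72) + (-5.43 - -7.11) + (-2.17 - -3.54) + (2.52 - -0.21)
= 0.72 + 1.68 + 1.37 + 2.73
= 6.5


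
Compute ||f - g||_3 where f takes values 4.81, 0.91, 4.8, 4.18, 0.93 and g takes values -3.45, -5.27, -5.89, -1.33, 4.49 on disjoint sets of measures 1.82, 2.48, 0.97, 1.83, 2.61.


Step 1: Compute differences f_i - g_i:
  4.81 - -3.45 = 8.26
  0.91 - -5.27 = 6.18
  4.8 - -5.89 = 10.69
  4.18 - -1.33 = 5.51
  0.93 - 4.49 = -3.56
Step 2: Compute |diff|^3 * measure for each set:
  |8.26|^3 * 1.82 = 563.559976 * 1.82 = 1025.679156
  |6.18|^3 * 2.48 = 236.029032 * 2.48 = 585.351999
  |10.69|^3 * 0.97 = 1221.611509 * 0.97 = 1184.963164
  |5.51|^3 * 1.83 = 167.284151 * 1.83 = 306.129996
  |-3.56|^3 * 2.61 = 45.118016 * 2.61 = 117.758022
Step 3: Sum = 3219.882337
Step 4: ||f-g||_3 = (3219.882337)^(1/3) = 14.766583


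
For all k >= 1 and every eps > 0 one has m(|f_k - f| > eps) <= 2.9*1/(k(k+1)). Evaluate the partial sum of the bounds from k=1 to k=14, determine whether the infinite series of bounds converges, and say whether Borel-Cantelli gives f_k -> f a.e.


Step 1: List the terms 2.9*1/(k(k+1)) for k = 1 to 14:
  k=1: 1.45
  k=2: 0.483333
  k=3: 0.241667
  k=4: 0.145
  k=5: 0.096667
  k=6: 0.069048
  k=7: 0.051786
  k=8: 0.040278
  k=9: 0.032222
  k=10: 0.026364
  k=11: 0.02197
  k=12: 0.01859
  k=13: 0.015934
  k=14: 0.01381
Step 2: Partial sum = 1.45 + 0.483333 + 0.241667 + 0.145 + 0.096667 + 0.069048 + 0.051786 + 0.040278 + 0.032222 + 0.026364 + 0.02197 + 0.01859 + 0.015934 + 0.01381
     = 2.706667
Step 3: The full series sum_(k>=1) 2.9*1/(k(k+1)) converges (telescoping series sum 1/(k(k+1)) = 1; a constant multiple of a convergent series converges).
Step 4: Fix eps > 0. Since sum_k m(|f_k - f| > eps) < infinity, the Borel-Cantelli lemma gives
        m(limsup_k {|f_k - f| > eps}) = 0, i.e. for a.e. x, |f_k(x) - f(x)| <= eps for all large k.
        Applying this with eps = 1/j for j = 1, 2, ... and intersecting the countably many full-measure sets,
        for a.e. x we get limsup_k |f_k(x) - f(x)| <= 1/j for every j, hence f_k -> f almost everywhere.
Conclusion: series converges; Borel-Cantelli yields f_k -> f a.e.


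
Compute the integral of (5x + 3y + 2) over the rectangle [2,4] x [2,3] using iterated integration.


By Fubini, integrate in x first, then y.
Step 1: Fix y, integrate over x in [2,4]:
  integral(5x + 3y + 2, x=2..4)
  = 5*(4^2 - 2^2)/2 + (3y + 2)*(4 - 2)
  = 30 + (3y + 2)*2
  = 30 + 6y + 4
  = 34 + 6y
Step 2: Integrate over y in [2,3]:
  integral(34 + 6y, y=2..3)
  = 34*1 + 6*(3^2 - 2^2)/2
  = 34 + 15
  = 49


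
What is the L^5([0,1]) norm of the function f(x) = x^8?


Step 1: ||f||_5 = (integral_0^1 |x^8|^5 dx)^(1/5)
     = (integral_0^1 x^40 dx)^(1/5)
Step 2: integral_0^1 x^40 dx = [x^41/(41)] from 0 to 1 = 1^41/41
     = 1/41 = 0.02439
Step 3: ||f||_5 = (0.02439)^(1/5) = 0.475821


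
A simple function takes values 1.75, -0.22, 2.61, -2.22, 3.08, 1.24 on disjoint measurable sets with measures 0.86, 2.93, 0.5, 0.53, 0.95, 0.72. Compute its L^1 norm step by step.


Step 1: Compute |f_i|^1 for each value:
  |1.75|^1 = 1.75
  |-0.22|^1 = 0.22
  |2.61|^1 = 2.61
  |-2.22|^1 = 2.22
  |3.08|^1 = 3.08
  |1.24|^1 = 1.24
Step 2: Multiply by measures and sum:
  1.75 * 0.86 = 1.505
  0.22 * 2.93 = 0.6446
  2.61 * 0.5 = 1.305
  2.22 * 0.53 = 1.1766
  3.08 * 0.95 = 2.926
  1.24 * 0.72 = 0.8928
Sum = 1.505 + 0.6446 + 1.305 + 1.1766 + 2.926 + 0.8928 = 8.45
Step 3: Take the p-th root:
||f||_1 = (8.45)^(1/1) = 8.45


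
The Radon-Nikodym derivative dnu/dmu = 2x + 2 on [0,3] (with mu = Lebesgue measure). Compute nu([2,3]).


nu(A) = integral_A (dnu/dmu) dmu = integral_2^3 (2x + 2) dx
Step 1: Antiderivative F(x) = (2/2)x^2 + 2x
Step 2: F(3) = (2/2)*3^2 + 2*3 = 9 + 6 = 15
Step 3: F(2) = (2/2)*2^2 + 2*2 = 4 + 4 = 8
Step 4: nu([2,3]) = F(3) - F(2) = 15 - 8 = 7


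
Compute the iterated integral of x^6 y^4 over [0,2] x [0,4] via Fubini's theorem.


By Fubini's theorem, the double integral factors as a product of single integrals:
Step 1: integral_0^2 x^6 dx = [x^7/7] from 0 to 2
     = 2^7/7 = 18.285714
Step 2: integral_0^4 y^4 dy = [y^5/5] from 0 to 4
     = 4^5/5 = 204.8
Step 3: Double integral = 18.285714 * 204.8 = 3744.914286


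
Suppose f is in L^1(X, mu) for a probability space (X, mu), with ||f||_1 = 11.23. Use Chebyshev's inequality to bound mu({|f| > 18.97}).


Chebyshev/Markov inequality: mu(|f| > eps) <= (||f||_p / eps)^p
Step 1: ||f||_1 / eps = 11.23 / 18.97 = 0.591987
Step 2: Raise to power p = 1:
  (0.591987)^1 = 0.591987
Step 3: Therefore mu(|f| > 18.97) <= 0.591987


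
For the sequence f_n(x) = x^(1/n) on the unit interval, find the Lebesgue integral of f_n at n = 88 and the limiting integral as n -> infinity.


At n = 88: f_88(x) = x^(1/88).
Step 1: integral(x^(1/88), 0, 1) = [x^(1/88+1) / (1/88+1)] from 0 to 1
     = 1 / (1/88 + 1) = 1 / ((88+1)/88) = 88/(88+1)
     = 88/89 = 0.988764
Step 2: As n -> infinity, f_n(x) = x^(1/n) -> 1 for x in (0,1], and f_n is increasing in n.
By MCT, lim_n integral(f_n) = integral(lim_n f_n) = integral(1, 0, 1) = 1.
Step 3: Verify convergence: 88/89 = 0.988764 -> 1


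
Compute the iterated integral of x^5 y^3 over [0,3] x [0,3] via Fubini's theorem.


By Fubini's theorem, the double integral factors as a product of single integrals:
Step 1: integral_0^3 x^5 dx = [x^6/6] from 0 to 3
     = 3^6/6 = 121.5
Step 2: integral_0^3 y^3 dy = [y^4/4] from 0 to 3
     = 3^4/4 = 20.25
Step 3: Double integral = 121.5 * 20.25 = 2460.375


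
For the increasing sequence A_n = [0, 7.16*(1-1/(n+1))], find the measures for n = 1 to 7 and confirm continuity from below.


By continuity of measure from below: if A_n increases to A, then m(A_n) -> m(A).
Here A = [0, 7.16], so m(A) = 7.16
Step 1: a_1 = 7.16*(1 - 1/2) = 3.58, m(A_1) = 3.58
Step 2: a_2 = 7.16*(1 - 1/3) = 4.7733, m(A_2) = 4.7733
Step 3: a_3 = 7.16*(1 - 1/4) = 5.37, m(A_3) = 5.37
Step 4: a_4 = 7.16*(1 - 1/5) = 5.728, m(A_4) = 5.728
Step 5: a_5 = 7.16*(1 - 1/6) = 5.9667, m(A_5) = 5.9667
Step 6: a_6 = 7.16*(1 - 1/7) = 6.1371, m(A_6) = 6.1371
Step 7: a_7 = 7.16*(1 - 1/8) = 6.265, m(A_7) = 6.265
Limit: m(A_n) -> m([0,7.16]) = 7.16


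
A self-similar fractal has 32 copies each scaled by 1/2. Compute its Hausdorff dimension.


For a self-similar set with N copies scaled by 1/r:
dim_H = log(N)/log(r) = log(32)/log(2)
= 3.465736/0.693147
= 5


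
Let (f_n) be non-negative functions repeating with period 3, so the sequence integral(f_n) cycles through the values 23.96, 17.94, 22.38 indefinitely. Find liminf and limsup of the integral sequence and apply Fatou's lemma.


The sequence (integral(f_n)) is periodic with period 3, repeating the values 23.96, 17.94, 22.38 indefinitely.
Step 1: For a periodic sequence, every tail (a_m, a_(m+1), ...) contains all 3 period values infinitely often.
Step 2: Hence inf of every tail = min of the period values = min(23.96, 17.94, 22.38) = 17.94.
        liminf_n integral(f_n) = sup over m of (inf of tail from m) = 17.94.
Step 3: Similarly sup of every tail = max of the period values = 23.96.
        limsup_n integral(f_n) = 23.96.
Step 4: Fatou's lemma: integral(liminf_n f_n) <= liminf_n integral(f_n) = 17.94.
        So the integral of the pointwise liminf is at most 17.94.


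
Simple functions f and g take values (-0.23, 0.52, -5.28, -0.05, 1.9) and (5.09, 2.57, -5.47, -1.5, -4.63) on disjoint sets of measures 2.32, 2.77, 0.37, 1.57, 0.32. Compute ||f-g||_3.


Step 1: Compute differences f_i - g_i:
  -0.23 - 5.09 = -5.32
  0.52 - 2.57 = -2.05
  -5.28 - -5.47 = 0.19
  -0.05 - -1.5 = 1.45
  1.9 - -4.63 = 6.53
Step 2: Compute |diff|^3 * measure for each set:
  |-5.32|^3 * 2.32 = 150.568768 * 2.32 = 349.319542
  |-2.05|^3 * 2.77 = 8.615125 * 2.77 = 23.863896
  |0.19|^3 * 0.37 = 0.006859 * 0.37 = 0.002538
  |1.45|^3 * 1.57 = 3.048625 * 1.57 = 4.786341
  |6.53|^3 * 0.32 = 278.445077 * 0.32 = 89.102425
Step 3: Sum = 467.074742
Step 4: ||f-g||_3 = (467.074742)^(1/3) = 7.758816


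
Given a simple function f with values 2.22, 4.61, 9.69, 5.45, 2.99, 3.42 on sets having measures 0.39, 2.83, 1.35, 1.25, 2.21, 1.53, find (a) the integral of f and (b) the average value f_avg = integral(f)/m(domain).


Step 1: Integral = sum(value_i * measure_i)
= 2.22*0.39 + 4.61*2.83 + 9.69*1.35 + 5.45*1.25 + 2.99*2.21 + 3.42*1.53
= 0.8658 + 13.0463 + 13.0815 + 6.8125 + 6.6079 + 5.2326
= 45.6466
Step 2: Total measure of domain = 0.39 + 2.83 + 1.35 + 1.25 + 2.21 + 1.53 = 9.56
Step 3: Average value = 45.6466 / 9.56 = 4.774749


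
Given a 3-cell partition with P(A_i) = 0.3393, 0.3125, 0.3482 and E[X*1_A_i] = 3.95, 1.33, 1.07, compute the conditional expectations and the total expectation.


For each cell A_i: E[X|A_i] = E[X*1_A_i] / P(A_i)
Step 1: E[X|A_1] = 3.95 / 0.3393 = 11.641615
Step 2: E[X|A_2] = 1.33 / 0.3125 = 4.256
Step 3: E[X|A_3] = 1.07 / 0.3482 = 3.072947
Verification: E[X] = sum E[X*1_A_i] = 3.95 + 1.33 + 1.07 = 6.35


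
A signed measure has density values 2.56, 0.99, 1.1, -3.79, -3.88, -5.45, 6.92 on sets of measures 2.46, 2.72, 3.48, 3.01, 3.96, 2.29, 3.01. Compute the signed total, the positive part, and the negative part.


Step 1: Compute signed measure on each set:
  Set 1: 2.56 * 2.46 = 6.2976
  Set 2: 0.99 * 2.72 = 2.6928
  Set 3: 1.1 * 3.48 = 3.828
  Set 4: -3.79 * 3.01 = -11.4079
  Set 5: -3.88 * 3.96 = -15.3648
  Set 6: -5.45 * 2.29 = -12.4805
  Set 7: 6.92 * 3.01 = 20.8292
Step 2: Total signed measure = (6.2976) + (2.6928) + (3.828) + (-11.4079) + (-15.3648) + (-12.4805) + (20.8292)
     = -5.6056
Step 3: Positive part mu+(X) = sum of positive contributions = 33.6476
Step 4: Negative part mu-(X) = |sum of negative contributions| = 39.2532


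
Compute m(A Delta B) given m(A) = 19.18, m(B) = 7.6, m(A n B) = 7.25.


m(A Delta B) = m(A) + m(B) - 2*m(A n B)
= 19.18 + 7.6 - 2*7.25
= 19.18 + 7.6 - 14.5
= 12.28


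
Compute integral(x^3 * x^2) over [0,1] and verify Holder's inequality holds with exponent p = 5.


Step 1: Exact integral of f*g = integral(x^5, 0, 1) = 1/6
     = 0.166667
Step 2: Holder bound with p=5, q=1.25:
  ||f||_p = (integral x^15 dx)^(1/5) = (1/16)^(1/5) = 0.574349
  ||g||_q = (integral x^2.5 dx)^(1/1.25) = (1/3.5)^(1/1.25) = 0.367067
Step 3: Holder bound = ||f||_p * ||g||_q = 0.574349 * 0.367067 = 0.210825
Verification: 0.166667 <= 0.210825 (Holder holds)


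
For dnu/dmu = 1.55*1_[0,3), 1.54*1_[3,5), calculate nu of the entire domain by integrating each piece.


Integrate each piece of the Radon-Nikodym derivative:
Step 1: integral_0^3 1.55 dx = 1.55*(3-0) = 1.55*3 = 4.65
Step 2: integral_3^5 1.54 dx = 1.54*(5-3) = 1.54*2 = 3.08
Total: 4.65 + 3.08 = 7.73


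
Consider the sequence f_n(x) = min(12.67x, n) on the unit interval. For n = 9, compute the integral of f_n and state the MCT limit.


f(x) = 12.67x on [0,1]; f_n(x) = min(12.67x, n). At n = 9:
Step 1: f(x) reaches 9 at x = 9/12.67 = 0.710339
Step 2: integral(f_9) = integral(12.67x, 0, 0.710339) + integral(9, 0.710339, 1)
       = 12.67*0.710339^2/2 + 9*(1 - 0.710339)
       = 3.196527 + 2.606946
       = 5.803473
Step 3: As n -> infinity, f_n increases to f, so by MCT integral(f_n) -> integral(f) = 12.67/2 = 6.335.
Convergence: integral(f_9) = 5.803473 -> 6.335 as n -> infinity


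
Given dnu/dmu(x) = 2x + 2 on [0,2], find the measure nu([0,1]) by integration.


nu(A) = integral_A (dnu/dmu) dmu = integral_0^1 (2x + 2) dx
Step 1: Antiderivative F(x) = (2/2)x^2 + 2x
Step 2: F(1) = (2/2)*1^2 + 2*1 = 1 + 2 = 3
Step 3: F(0) = (2/2)*0^2 + 2*0 = 0.0 + 0 = 0.0
Step 4: nu([0,1]) = F(1) - F(0) = 3 - 0.0 = 3


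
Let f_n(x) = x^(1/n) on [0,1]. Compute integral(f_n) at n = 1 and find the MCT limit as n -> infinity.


At n = 1: f_1(x) = x^(1/1).
Step 1: integral(x^(1/1), 0, 1) = [x^(1/1+1) / (1/1+1)] from 0 to 1
     = 1 / (1/1 + 1) = 1 / ((1+1)/1) = 1/(1+1)
     = 1/2 = 0.5
Step 2: As n -> infinity, f_n(x) = x^(1/n) -> 1 for x in (0,1], and f_n is increasing in n.
By MCT, lim_n integral(f_n) = integral(lim_n f_n) = integral(1, 0, 1) = 1.
Step 3: Verify convergence: 1/2 = 0.5 -> 1


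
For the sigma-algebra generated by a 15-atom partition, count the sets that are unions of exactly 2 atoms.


Each element of F is a union of some subset of the 15 atoms.
Elements that are unions of exactly 2 atoms correspond to 2-element subsets of the 15 atoms.
Count = C(15, 2) = 15! / (2! * 13!) = 105.


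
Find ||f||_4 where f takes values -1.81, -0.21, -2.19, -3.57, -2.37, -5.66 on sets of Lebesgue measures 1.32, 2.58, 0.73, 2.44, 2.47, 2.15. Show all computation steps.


Step 1: Compute |f_i|^4 for each value:
  |-1.81|^4 = 10.732831
  |-0.21|^4 = 0.001945
  |-2.19|^4 = 23.002575
  |-3.57|^4 = 162.432476
  |-2.37|^4 = 31.549566
  |-5.66|^4 = 1026.279667
Step 2: Multiply by measures and sum:
  10.732831 * 1.32 = 14.167337
  0.001945 * 2.58 = 0.005018
  23.002575 * 0.73 = 16.79188
  162.432476 * 2.44 = 396.335241
  31.549566 * 2.47 = 77.927427
  1026.279667 * 2.15 = 2206.501285
Sum = 14.167337 + 0.005018 + 16.79188 + 396.335241 + 77.927427 + 2206.501285 = 2711.728188
Step 3: Take the p-th root:
||f||_4 = (2711.728188)^(1/4) = 7.216249


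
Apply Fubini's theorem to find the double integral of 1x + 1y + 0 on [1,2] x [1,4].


By Fubini, integrate in x first, then y.
Step 1: Fix y, integrate over x in [1,2]:
  integral(1x + 1y + 0, x=1..2)
  = 1*(2^2 - 1^2)/2 + (1y + 0)*(2 - 1)
  = 1.5 + (1y + 0)*1
  = 1.5 + 1y + 0
  = 1.5 + 1y
Step 2: Integrate over y in [1,4]:
  integral(1.5 + 1y, y=1..4)
  = 1.5*3 + 1*(4^2 - 1^2)/2
  = 4.5 + 7.5
  = 12


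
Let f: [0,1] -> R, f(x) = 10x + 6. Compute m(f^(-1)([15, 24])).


f^(-1)([15, 24]) = {x : 15 <= 10x + 6 <= 24}
Solving: (15 - 6)/10 <= x <= (24 - 6)/10
= [0.9, 1.8]
Intersecting with [0,1]: [0.9, 1]
Measure = 1 - 0.9 = 0.1


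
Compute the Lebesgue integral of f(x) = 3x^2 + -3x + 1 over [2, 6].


The Lebesgue integral of a Riemann-integrable function agrees with the Riemann integral.
Antiderivative F(x) = (3/3)x^3 + (-3/2)x^2 + 1x
F(6) = (3/3)*6^3 + (-3/2)*6^2 + 1*6
     = (3/3)*216 + (-3/2)*36 + 1*6
     = 216 + -54 + 6
     = 168
F(2) = 4
Integral = F(6) - F(2) = 168 - 4 = 164


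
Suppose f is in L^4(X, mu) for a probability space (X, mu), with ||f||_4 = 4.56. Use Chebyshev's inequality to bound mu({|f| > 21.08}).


Chebyshev/Markov inequality: mu(|f| > eps) <= (||f||_p / eps)^p
Step 1: ||f||_4 / eps = 4.56 / 21.08 = 0.216319
Step 2: Raise to power p = 4:
  (0.216319)^4 = 0.00219
Step 3: Therefore mu(|f| > 21.08) <= 0.00219


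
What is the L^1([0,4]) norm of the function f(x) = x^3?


Step 1: ||f||_1 = (integral_0^4 |x^3|^1 dx)^(1/1)
     = (integral_0^4 x^3 dx)^(1/1)
Step 2: integral_0^4 x^3 dx = [x^4/(4)] from 0 to 4 = 4^4/4
     = 256/4 = 64
Step 3: ||f||_1 = (64)^(1/1) = 64


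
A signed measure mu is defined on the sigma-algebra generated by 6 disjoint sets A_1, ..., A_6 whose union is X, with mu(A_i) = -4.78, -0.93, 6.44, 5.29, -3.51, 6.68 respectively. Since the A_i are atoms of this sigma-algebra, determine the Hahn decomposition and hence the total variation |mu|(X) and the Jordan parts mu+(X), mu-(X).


Step 1: Every measurable set is a union of atoms (the cells / points), so a Hahn decomposition is
  obtained by grouping atoms by sign: P = union of atoms with mu > 0, N = union of the remaining atoms.
  Atoms in P (indices): 3, 4, 6;  atoms in N (indices): 1, 2, 5
  Positive values: 6.44, 5.29, 6.68
  Negative values: -4.78, -0.93, -3.51
Step 2: mu+(X) = mu(P) = sum of positive atom values = 18.41
Step 3: mu-(X) = -mu(N) = sum of |negative atom values| = 9.22
Step 4: |mu|(X) = mu+(X) + mu-(X) = 18.41 + 9.22 = 27.63


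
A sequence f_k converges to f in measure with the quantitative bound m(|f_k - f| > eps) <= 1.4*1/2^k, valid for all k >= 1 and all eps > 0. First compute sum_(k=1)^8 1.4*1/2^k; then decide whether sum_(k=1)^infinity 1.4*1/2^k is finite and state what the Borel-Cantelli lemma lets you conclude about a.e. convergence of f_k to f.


Step 1: List the terms 1.4*1/2^k for k = 1 to 8:
  k=1: 0.7
  k=2: 0.35
  k=3: 0.175
  k=4: 0.0875
  k=5: 0.04375
  k=6: 0.021875
  k=7: 0.010937
  k=8: 0.005469
Step 2: Partial sum = 0.7 + 0.35 + 0.175 + 0.0875 + 0.04375 + 0.021875 + 0.010937 + 0.005469
     = 1.394531
Step 3: The full series sum_(k>=1) 1.4*1/2^k converges (geometric series with ratio 1/2 < 1; a constant multiple of a convergent series converges).
Step 4: Fix eps > 0. Since sum_k m(|f_k - f| > eps) < infinity, the Borel-Cantelli lemma gives
        m(limsup_k {|f_k - f| > eps}) = 0, i.e. for a.e. x, |f_k(x) - f(x)| <= eps for all large k.
        Applying this with eps = 1/j for j = 1, 2, ... and intersecting the countably many full-measure sets,
        for a.e. x we get limsup_k |f_k(x) - f(x)| <= 1/j for every j, hence f_k -> f almost everywhere.
Conclusion: series converges; Borel-Cantelli yields f_k -> f a.e.


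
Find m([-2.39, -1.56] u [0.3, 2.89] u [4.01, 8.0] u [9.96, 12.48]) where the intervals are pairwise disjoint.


For pairwise disjoint intervals, m(union) = sum of lengths.
= (-1.56 - -2.39) + (2.89 - 0.3) + (8.0 - 4.01) + (12.48 - 9.96)
= 0.83 + 2.59 + 3.99 + 2.52
= 9.93


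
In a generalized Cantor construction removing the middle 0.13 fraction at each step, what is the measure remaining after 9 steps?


Step 1: At each step, fraction remaining = 1 - 0.13 = 0.87
Step 2: After 9 steps, measure = (0.87)^9
Result = 0.285544


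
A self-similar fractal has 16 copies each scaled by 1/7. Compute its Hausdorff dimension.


For a self-similar set with N copies scaled by 1/r:
dim_H = log(N)/log(r) = log(16)/log(7)
= 2.772589/1.94591
= 1.424829
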